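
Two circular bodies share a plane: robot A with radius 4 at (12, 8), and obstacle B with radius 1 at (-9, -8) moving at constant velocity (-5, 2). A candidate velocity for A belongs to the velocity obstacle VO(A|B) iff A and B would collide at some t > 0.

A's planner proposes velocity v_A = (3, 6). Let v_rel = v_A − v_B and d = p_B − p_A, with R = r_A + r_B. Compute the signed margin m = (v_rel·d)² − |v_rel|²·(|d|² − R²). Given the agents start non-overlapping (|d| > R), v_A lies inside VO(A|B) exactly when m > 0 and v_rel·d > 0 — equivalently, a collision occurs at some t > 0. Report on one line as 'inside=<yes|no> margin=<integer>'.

d = (-21, -16),  |d|² = 697;  R = 4+1 = 5,  c = 697−5² = 672
v_rel = (8, 4),  |v_rel|² = 80;  v_rel·d = (8)·(-21) + (4)·(-16) = -232
80·t² + 464·t + 672 = 0  ⇒  m = (-232)² − 80·672 = 64
m = 64 > 0,  v_rel·d = -232 < 0  ⇒  outside

inside=no margin=64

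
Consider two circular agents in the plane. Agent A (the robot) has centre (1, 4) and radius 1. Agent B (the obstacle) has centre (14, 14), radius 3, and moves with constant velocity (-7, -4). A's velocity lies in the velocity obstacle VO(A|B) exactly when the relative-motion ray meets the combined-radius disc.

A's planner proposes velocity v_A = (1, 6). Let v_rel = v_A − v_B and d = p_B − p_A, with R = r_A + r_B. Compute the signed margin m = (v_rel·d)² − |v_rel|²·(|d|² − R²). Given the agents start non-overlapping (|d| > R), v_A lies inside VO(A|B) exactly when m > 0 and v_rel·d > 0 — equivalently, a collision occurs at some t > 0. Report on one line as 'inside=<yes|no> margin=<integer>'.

d = (13, 10),  |d|² = 269;  R = 1+3 = 4,  c = 269−4² = 253
v_rel = (8, 10),  |v_rel|² = 164;  v_rel·d = (8)·(13) + (10)·(10) = 204
164·t² − 408·t + 253 = 0  ⇒  m = 204² − 164·253 = 124
m = 124 > 0,  v_rel·d = 204 > 0  ⇒  inside

inside=yes margin=124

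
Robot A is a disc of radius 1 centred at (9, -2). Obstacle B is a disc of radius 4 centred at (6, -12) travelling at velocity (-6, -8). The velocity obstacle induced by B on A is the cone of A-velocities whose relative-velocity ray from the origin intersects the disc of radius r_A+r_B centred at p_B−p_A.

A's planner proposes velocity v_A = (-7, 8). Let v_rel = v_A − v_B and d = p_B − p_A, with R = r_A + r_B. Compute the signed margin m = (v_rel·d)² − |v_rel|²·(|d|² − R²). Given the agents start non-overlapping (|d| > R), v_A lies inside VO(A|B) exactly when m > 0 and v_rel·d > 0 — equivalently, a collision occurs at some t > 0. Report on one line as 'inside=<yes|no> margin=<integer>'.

d = (-3, -10),  |d|² = 109;  R = 1+4 = 5,  c = 109−5² = 84
v_rel = (-1, 16),  |v_rel|² = 257;  v_rel·d = (-1)·(-3) + (16)·(-10) = -157
257·t² + 314·t + 84 = 0  ⇒  m = (-157)² − 257·84 = 3061
m = 3061 > 0,  v_rel·d = -157 < 0  ⇒  outside

inside=no margin=3061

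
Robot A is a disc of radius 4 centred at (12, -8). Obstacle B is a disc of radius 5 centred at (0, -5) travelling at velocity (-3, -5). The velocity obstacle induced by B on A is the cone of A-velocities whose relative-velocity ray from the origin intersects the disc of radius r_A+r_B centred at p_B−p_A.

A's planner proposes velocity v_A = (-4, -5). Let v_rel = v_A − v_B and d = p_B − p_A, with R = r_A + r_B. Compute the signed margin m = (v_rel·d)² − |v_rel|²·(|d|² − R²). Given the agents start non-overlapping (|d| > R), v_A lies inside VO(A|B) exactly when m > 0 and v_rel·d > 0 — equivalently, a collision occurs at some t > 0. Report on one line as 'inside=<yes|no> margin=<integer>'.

d = (-12, 3),  |d|² = 153;  R = 4+5 = 9,  c = 153−9² = 72
v_rel = (-1, 0),  |v_rel|² = 1;  v_rel·d = (-1)·(-12) + (0)·(3) = 12
1·t² − 24·t + 72 = 0  ⇒  m = 12² − 1·72 = 72
m = 72 > 0,  v_rel·d = 12 > 0  ⇒  inside

inside=yes margin=72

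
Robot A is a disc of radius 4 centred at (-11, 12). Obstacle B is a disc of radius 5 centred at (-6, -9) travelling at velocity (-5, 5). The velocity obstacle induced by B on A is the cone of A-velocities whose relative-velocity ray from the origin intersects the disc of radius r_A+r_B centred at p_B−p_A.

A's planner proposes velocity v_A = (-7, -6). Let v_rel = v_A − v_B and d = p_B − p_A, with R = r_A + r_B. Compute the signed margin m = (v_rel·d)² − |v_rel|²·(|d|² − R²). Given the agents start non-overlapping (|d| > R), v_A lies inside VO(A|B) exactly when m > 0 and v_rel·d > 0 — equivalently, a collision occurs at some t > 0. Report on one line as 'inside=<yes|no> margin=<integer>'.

d = (5, -21),  |d|² = 466;  R = 4+5 = 9,  c = 466−9² = 385
v_rel = (-2, -11),  |v_rel|² = 125;  v_rel·d = (-2)·(5) + (-11)·(-21) = 221
125·t² − 442·t + 385 = 0  ⇒  m = 221² − 125·385 = 716
m = 716 > 0,  v_rel·d = 221 > 0  ⇒  inside

inside=yes margin=716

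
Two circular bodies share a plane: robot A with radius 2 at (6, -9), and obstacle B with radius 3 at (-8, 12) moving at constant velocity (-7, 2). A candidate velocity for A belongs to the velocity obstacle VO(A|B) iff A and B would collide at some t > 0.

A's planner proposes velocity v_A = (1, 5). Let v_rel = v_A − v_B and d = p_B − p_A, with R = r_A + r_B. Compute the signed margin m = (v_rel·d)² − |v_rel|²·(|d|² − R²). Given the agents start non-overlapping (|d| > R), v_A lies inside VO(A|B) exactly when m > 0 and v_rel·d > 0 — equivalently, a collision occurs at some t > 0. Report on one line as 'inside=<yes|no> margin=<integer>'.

d = (-14, 21),  |d|² = 637;  R = 2+3 = 5,  c = 637−5² = 612
v_rel = (8, 3),  |v_rel|² = 73;  v_rel·d = (8)·(-14) + (3)·(21) = -49
73·t² + 98·t + 612 = 0  ⇒  m = (-49)² − 73·612 = -42275
m = -42275 < 0,  v_rel·d = -49 < 0  ⇒  outside

inside=no margin=-42275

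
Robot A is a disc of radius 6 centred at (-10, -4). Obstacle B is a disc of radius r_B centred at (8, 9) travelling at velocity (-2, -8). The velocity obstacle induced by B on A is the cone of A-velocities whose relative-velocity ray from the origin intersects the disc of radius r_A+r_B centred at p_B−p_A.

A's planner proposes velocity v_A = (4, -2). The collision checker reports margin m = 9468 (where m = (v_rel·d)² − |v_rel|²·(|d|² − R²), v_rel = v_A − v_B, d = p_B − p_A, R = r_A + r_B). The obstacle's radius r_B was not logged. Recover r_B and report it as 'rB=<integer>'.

m = 9468
d = (18, 13);  v_rel = (6, 6),  |v_rel|² = 72
v_rel×d = (6)·(13) − (6)·(18) = -30
since m = R²·72 − (-30)²:  R² = (900 + 9468) / 72 = 144
R = √144 = 12  ⇒  r_B = 12 − 6 = 6

rB=6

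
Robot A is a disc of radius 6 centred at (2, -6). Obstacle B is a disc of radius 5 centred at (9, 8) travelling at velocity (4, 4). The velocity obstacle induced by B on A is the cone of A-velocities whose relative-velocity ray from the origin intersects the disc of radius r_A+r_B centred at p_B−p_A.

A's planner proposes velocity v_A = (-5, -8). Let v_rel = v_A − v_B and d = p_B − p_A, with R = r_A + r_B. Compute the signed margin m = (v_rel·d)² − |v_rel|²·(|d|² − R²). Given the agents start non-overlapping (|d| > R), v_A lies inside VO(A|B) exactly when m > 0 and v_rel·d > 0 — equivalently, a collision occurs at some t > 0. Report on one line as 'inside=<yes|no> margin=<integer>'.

d = (7, 14),  |d|² = 245;  R = 6+5 = 11,  c = 245−11² = 124
v_rel = (-9, -12),  |v_rel|² = 225;  v_rel·d = (-9)·(7) + (-12)·(14) = -231
225·t² + 462·t + 124 = 0  ⇒  m = (-231)² − 225·124 = 25461
m = 25461 > 0,  v_rel·d = -231 < 0  ⇒  outside

inside=no margin=25461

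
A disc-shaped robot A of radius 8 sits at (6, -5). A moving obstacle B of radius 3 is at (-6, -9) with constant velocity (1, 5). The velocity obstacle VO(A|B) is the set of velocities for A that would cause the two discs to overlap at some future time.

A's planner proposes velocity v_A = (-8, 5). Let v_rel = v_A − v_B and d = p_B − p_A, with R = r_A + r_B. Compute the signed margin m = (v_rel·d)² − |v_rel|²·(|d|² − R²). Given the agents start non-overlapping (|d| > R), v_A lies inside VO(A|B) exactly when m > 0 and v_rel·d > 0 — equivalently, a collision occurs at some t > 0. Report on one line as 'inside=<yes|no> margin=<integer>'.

d = (-12, -4),  |d|² = 160;  R = 8+3 = 11,  c = 160−11² = 39
v_rel = (-9, 0),  |v_rel|² = 81;  v_rel·d = (-9)·(-12) + (0)·(-4) = 108
81·t² − 216·t + 39 = 0  ⇒  m = 108² − 81·39 = 8505
m = 8505 > 0,  v_rel·d = 108 > 0  ⇒  inside

inside=yes margin=8505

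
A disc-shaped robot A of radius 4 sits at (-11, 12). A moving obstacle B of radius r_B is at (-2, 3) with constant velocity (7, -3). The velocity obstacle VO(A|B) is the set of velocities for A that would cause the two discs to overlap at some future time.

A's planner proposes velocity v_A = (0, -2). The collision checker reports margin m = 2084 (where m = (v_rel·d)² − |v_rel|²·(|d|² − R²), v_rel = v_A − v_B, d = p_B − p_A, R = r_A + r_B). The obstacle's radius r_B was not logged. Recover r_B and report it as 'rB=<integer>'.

m = 2084
d = (9, -9);  v_rel = (-7, 1),  |v_rel|² = 50
v_rel×d = (-7)·(-9) − (1)·(9) = 54
since m = R²·50 − 54²:  R² = (2916 + 2084) / 50 = 100
R = √100 = 10  ⇒  r_B = 10 − 4 = 6

rB=6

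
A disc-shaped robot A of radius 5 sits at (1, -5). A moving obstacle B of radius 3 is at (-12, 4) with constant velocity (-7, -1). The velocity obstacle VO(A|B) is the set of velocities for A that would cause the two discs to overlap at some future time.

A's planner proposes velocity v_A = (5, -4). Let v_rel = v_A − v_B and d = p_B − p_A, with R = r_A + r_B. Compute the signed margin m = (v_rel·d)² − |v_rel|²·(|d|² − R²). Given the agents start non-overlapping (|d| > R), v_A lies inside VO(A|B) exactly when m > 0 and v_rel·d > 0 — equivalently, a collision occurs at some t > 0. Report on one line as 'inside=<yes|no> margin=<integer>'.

d = (-13, 9),  |d|² = 250;  R = 5+3 = 8,  c = 250−8² = 186
v_rel = (12, -3),  |v_rel|² = 153;  v_rel·d = (12)·(-13) + (-3)·(9) = -183
153·t² + 366·t + 186 = 0  ⇒  m = (-183)² − 153·186 = 5031
m = 5031 > 0,  v_rel·d = -183 < 0  ⇒  outside

inside=no margin=5031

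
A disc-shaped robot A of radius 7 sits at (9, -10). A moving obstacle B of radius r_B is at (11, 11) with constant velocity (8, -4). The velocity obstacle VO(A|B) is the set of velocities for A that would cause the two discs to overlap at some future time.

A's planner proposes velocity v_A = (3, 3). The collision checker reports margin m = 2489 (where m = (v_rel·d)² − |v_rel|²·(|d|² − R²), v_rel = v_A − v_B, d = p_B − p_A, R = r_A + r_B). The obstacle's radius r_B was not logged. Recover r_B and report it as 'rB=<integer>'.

m = 2489
d = (2, 21);  v_rel = (-5, 7),  |v_rel|² = 74
v_rel×d = (-5)·(21) − (7)·(2) = -119
since m = R²·74 − (-119)²:  R² = (14161 + 2489) / 74 = 225
R = √225 = 15  ⇒  r_B = 15 − 7 = 8

rB=8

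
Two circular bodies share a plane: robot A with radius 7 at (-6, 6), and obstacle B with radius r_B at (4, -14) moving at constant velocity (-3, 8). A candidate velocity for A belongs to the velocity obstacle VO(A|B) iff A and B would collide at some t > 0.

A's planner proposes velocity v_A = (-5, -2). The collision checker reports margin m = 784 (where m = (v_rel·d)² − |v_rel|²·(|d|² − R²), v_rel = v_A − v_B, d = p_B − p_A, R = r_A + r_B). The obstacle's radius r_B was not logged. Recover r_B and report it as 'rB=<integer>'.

m = 784
d = (10, -20);  v_rel = (-2, -10),  |v_rel|² = 104
v_rel×d = (-2)·(-20) − (-10)·(10) = 140
since m = R²·104 − 140²:  R² = (19600 + 784) / 104 = 196
R = √196 = 14  ⇒  r_B = 14 − 7 = 7

rB=7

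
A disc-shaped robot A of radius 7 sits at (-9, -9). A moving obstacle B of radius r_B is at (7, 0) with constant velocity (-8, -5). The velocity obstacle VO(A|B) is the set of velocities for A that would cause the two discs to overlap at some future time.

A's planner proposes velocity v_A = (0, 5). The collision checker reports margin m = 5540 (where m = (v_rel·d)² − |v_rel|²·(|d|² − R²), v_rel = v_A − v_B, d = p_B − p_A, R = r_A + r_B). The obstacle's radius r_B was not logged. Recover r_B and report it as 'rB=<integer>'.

m = 5540
d = (16, 9);  v_rel = (8, 10),  |v_rel|² = 164
v_rel×d = (8)·(9) − (10)·(16) = -88
since m = R²·164 − (-88)²:  R² = (7744 + 5540) / 164 = 81
R = √81 = 9  ⇒  r_B = 9 − 7 = 2

rB=2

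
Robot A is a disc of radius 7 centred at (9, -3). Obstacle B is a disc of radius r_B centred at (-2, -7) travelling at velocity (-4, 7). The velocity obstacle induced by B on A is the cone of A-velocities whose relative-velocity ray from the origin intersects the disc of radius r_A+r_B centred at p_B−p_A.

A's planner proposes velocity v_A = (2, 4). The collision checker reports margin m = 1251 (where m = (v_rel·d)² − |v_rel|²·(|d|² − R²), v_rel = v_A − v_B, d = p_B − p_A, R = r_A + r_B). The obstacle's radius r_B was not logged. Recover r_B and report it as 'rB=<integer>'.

m = 1251
d = (-11, -4);  v_rel = (6, -3),  |v_rel|² = 45
v_rel×d = (6)·(-4) − (-3)·(-11) = -57
since m = R²·45 − (-57)²:  R² = (3249 + 1251) / 45 = 100
R = √100 = 10  ⇒  r_B = 10 − 7 = 3

rB=3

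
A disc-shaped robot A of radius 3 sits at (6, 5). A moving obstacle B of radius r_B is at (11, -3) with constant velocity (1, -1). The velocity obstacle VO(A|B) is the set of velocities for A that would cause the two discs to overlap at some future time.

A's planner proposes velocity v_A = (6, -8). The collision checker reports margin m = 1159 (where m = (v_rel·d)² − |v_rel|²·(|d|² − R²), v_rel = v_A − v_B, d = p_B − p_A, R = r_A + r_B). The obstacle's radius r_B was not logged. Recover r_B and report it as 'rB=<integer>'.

m = 1159
d = (5, -8);  v_rel = (5, -7),  |v_rel|² = 74
v_rel×d = (5)·(-8) − (-7)·(5) = -5
since m = R²·74 − (-5)²:  R² = (25 + 1159) / 74 = 16
R = √16 = 4  ⇒  r_B = 4 − 3 = 1

rB=1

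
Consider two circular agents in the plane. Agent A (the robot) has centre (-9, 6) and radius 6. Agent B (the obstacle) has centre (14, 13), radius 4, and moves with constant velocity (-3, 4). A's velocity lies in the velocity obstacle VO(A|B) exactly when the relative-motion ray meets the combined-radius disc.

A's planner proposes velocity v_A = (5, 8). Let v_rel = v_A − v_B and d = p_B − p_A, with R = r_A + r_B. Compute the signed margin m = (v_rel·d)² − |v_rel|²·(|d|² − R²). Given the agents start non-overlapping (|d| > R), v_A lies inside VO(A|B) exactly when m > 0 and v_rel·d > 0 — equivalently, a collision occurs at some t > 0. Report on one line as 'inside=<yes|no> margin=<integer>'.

d = (23, 7),  |d|² = 578;  R = 6+4 = 10,  c = 578−10² = 478
v_rel = (8, 4),  |v_rel|² = 80;  v_rel·d = (8)·(23) + (4)·(7) = 212
80·t² − 424·t + 478 = 0  ⇒  m = 212² − 80·478 = 6704
m = 6704 > 0,  v_rel·d = 212 > 0  ⇒  inside

inside=yes margin=6704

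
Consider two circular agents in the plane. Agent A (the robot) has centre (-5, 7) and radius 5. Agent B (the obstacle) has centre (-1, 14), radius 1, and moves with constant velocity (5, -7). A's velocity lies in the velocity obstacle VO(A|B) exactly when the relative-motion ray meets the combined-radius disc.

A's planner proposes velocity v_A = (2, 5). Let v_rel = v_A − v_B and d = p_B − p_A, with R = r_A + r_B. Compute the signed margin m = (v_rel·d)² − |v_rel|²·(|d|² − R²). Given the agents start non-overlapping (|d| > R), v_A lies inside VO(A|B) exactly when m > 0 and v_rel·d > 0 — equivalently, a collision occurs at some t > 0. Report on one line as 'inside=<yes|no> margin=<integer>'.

d = (4, 7),  |d|² = 65;  R = 5+1 = 6,  c = 65−6² = 29
v_rel = (-3, 12),  |v_rel|² = 153;  v_rel·d = (-3)·(4) + (12)·(7) = 72
153·t² − 144·t + 29 = 0  ⇒  m = 72² − 153·29 = 747
m = 747 > 0,  v_rel·d = 72 > 0  ⇒  inside

inside=yes margin=747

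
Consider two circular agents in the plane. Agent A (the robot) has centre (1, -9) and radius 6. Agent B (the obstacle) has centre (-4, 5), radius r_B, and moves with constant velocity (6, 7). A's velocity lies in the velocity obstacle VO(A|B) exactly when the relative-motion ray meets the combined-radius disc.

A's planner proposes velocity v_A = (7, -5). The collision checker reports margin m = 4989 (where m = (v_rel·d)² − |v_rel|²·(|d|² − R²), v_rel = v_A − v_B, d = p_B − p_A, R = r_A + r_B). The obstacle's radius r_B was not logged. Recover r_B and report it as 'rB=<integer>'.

m = 4989
d = (-5, 14);  v_rel = (1, -12),  |v_rel|² = 145
v_rel×d = (1)·(14) − (-12)·(-5) = -46
since m = R²·145 − (-46)²:  R² = (2116 + 4989) / 145 = 49
R = √49 = 7  ⇒  r_B = 7 − 6 = 1

rB=1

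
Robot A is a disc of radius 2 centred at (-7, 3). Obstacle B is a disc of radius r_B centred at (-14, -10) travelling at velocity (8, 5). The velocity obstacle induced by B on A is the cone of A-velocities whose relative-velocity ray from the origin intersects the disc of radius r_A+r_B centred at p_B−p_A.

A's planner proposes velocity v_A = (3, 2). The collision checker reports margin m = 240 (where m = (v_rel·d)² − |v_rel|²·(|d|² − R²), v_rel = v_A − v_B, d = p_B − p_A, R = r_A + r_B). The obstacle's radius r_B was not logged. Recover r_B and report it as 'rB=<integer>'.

m = 240
d = (-7, -13);  v_rel = (-5, -3),  |v_rel|² = 34
v_rel×d = (-5)·(-13) − (-3)·(-7) = 44
since m = R²·34 − 44²:  R² = (1936 + 240) / 34 = 64
R = √64 = 8  ⇒  r_B = 8 − 2 = 6

rB=6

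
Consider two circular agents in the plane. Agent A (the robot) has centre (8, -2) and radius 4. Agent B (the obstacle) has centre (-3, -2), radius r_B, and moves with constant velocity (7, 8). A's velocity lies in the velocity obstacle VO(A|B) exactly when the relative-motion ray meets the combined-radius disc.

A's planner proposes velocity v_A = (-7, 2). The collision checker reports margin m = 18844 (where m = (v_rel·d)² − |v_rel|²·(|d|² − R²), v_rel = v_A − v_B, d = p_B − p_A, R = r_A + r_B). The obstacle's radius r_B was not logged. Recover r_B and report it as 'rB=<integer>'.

m = 18844
d = (-11, 0);  v_rel = (-14, -6),  |v_rel|² = 232
v_rel×d = (-14)·(0) − (-6)·(-11) = -66
since m = R²·232 − (-66)²:  R² = (4356 + 18844) / 232 = 100
R = √100 = 10  ⇒  r_B = 10 − 4 = 6

rB=6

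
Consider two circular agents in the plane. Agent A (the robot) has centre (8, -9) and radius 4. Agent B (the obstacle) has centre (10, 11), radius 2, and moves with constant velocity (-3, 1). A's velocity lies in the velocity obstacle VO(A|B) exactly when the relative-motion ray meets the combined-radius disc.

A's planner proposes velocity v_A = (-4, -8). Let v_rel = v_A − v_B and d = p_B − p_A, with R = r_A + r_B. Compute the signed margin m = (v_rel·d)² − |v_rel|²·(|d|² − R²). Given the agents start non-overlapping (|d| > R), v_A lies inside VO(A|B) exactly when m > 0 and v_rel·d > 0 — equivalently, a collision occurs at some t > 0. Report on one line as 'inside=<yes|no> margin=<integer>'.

d = (2, 20),  |d|² = 404;  R = 4+2 = 6,  c = 404−6² = 368
v_rel = (-1, -9),  |v_rel|² = 82;  v_rel·d = (-1)·(2) + (-9)·(20) = -182
82·t² + 364·t + 368 = 0  ⇒  m = (-182)² − 82·368 = 2948
m = 2948 > 0,  v_rel·d = -182 < 0  ⇒  outside

inside=no margin=2948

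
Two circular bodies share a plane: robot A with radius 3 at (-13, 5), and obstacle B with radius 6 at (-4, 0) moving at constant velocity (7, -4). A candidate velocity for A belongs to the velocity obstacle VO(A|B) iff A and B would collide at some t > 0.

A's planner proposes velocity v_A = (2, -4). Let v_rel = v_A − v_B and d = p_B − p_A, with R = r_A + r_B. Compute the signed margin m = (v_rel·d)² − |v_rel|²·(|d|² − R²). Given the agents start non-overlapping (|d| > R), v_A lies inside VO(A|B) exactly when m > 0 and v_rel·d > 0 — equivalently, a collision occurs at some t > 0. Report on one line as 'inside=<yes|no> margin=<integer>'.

d = (9, -5),  |d|² = 106;  R = 3+6 = 9,  c = 106−9² = 25
v_rel = (-5, 0),  |v_rel|² = 25;  v_rel·d = (-5)·(9) + (0)·(-5) = -45
25·t² + 90·t + 25 = 0  ⇒  m = (-45)² − 25·25 = 1400
m = 1400 > 0,  v_rel·d = -45 < 0  ⇒  outside

inside=no margin=1400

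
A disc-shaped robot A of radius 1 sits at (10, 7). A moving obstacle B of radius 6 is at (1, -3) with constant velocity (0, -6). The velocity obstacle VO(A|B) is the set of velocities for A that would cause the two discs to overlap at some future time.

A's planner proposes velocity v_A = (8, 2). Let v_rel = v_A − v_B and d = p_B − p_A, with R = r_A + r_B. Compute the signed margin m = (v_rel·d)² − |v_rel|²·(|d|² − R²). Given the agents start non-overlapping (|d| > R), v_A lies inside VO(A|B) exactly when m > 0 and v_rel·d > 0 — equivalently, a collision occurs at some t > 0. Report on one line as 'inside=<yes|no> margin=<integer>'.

d = (-9, -10),  |d|² = 181;  R = 1+6 = 7,  c = 181−7² = 132
v_rel = (8, 8),  |v_rel|² = 128;  v_rel·d = (8)·(-9) + (8)·(-10) = -152
128·t² + 304·t + 132 = 0  ⇒  m = (-152)² − 128·132 = 6208
m = 6208 > 0,  v_rel·d = -152 < 0  ⇒  outside

inside=no margin=6208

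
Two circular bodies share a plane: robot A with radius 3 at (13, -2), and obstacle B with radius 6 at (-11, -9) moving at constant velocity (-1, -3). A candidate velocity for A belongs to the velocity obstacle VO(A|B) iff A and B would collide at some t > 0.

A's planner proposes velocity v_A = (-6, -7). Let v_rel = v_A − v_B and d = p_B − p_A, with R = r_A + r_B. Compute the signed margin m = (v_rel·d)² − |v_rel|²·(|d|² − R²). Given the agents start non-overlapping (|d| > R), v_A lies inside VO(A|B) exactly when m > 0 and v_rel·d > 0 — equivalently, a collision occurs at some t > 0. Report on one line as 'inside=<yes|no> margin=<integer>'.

d = (-24, -7),  |d|² = 625;  R = 3+6 = 9,  c = 625−9² = 544
v_rel = (-5, -4),  |v_rel|² = 41;  v_rel·d = (-5)·(-24) + (-4)·(-7) = 148
41·t² − 296·t + 544 = 0  ⇒  m = 148² − 41·544 = -400
m = -400 < 0,  v_rel·d = 148 > 0  ⇒  outside

inside=no margin=-400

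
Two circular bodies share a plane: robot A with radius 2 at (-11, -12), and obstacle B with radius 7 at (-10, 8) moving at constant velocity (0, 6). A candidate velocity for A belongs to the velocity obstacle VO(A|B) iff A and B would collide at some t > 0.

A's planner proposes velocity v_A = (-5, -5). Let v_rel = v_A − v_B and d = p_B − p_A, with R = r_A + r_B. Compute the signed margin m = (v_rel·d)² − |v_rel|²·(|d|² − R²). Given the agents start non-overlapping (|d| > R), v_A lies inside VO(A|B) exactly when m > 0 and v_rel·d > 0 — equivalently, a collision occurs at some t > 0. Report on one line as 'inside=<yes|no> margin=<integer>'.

d = (1, 20),  |d|² = 401;  R = 2+7 = 9,  c = 401−9² = 320
v_rel = (-5, -11),  |v_rel|² = 146;  v_rel·d = (-5)·(1) + (-11)·(20) = -225
146·t² + 450·t + 320 = 0  ⇒  m = (-225)² − 146·320 = 3905
m = 3905 > 0,  v_rel·d = -225 < 0  ⇒  outside

inside=no margin=3905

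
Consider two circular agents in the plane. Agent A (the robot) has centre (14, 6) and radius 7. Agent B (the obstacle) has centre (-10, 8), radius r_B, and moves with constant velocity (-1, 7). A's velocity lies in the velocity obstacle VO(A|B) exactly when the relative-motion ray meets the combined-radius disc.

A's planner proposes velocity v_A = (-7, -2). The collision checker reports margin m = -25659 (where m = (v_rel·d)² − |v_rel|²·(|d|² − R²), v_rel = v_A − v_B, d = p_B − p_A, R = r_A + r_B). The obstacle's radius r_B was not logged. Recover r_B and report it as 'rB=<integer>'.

m = -25659
d = (-24, 2);  v_rel = (-6, -9),  |v_rel|² = 117
v_rel×d = (-6)·(2) − (-9)·(-24) = -228
since m = R²·117 − (-228)²:  R² = (51984 + -25659) / 117 = 225
R = √225 = 15  ⇒  r_B = 15 − 7 = 8

rB=8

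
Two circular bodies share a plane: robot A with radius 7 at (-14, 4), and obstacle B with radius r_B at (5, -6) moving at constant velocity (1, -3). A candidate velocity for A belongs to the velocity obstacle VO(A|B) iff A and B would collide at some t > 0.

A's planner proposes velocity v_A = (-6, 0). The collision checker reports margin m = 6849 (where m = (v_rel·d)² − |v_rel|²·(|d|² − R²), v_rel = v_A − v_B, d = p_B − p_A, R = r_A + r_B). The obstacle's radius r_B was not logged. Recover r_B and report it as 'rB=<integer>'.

m = 6849
d = (19, -10);  v_rel = (-7, 3),  |v_rel|² = 58
v_rel×d = (-7)·(-10) − (3)·(19) = 13
since m = R²·58 − 13²:  R² = (169 + 6849) / 58 = 121
R = √121 = 11  ⇒  r_B = 11 − 7 = 4

rB=4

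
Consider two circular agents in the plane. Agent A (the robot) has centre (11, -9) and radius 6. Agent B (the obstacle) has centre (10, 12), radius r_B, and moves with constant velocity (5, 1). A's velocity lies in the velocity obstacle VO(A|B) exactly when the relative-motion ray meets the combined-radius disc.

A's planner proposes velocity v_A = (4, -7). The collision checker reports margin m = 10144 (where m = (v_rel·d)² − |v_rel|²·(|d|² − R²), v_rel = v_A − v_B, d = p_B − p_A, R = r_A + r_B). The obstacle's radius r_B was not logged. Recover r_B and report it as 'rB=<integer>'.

m = 10144
d = (-1, 21);  v_rel = (-1, -8),  |v_rel|² = 65
v_rel×d = (-1)·(21) − (-8)·(-1) = -29
since m = R²·65 − (-29)²:  R² = (841 + 10144) / 65 = 169
R = √169 = 13  ⇒  r_B = 13 − 6 = 7

rB=7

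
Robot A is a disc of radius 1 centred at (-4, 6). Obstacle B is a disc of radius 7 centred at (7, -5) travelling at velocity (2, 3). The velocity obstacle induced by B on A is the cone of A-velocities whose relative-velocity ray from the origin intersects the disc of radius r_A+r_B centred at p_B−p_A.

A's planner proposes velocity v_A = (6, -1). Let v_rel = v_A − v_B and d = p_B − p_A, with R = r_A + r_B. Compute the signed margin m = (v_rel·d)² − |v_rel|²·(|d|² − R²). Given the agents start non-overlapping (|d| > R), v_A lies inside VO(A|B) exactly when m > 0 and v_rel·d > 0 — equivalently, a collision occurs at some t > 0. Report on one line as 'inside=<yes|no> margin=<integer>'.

d = (11, -11),  |d|² = 242;  R = 1+7 = 8,  c = 242−8² = 178
v_rel = (4, -4),  |v_rel|² = 32;  v_rel·d = (4)·(11) + (-4)·(-11) = 88
32·t² − 176·t + 178 = 0  ⇒  m = 88² − 32·178 = 2048
m = 2048 > 0,  v_rel·d = 88 > 0  ⇒  inside

inside=yes margin=2048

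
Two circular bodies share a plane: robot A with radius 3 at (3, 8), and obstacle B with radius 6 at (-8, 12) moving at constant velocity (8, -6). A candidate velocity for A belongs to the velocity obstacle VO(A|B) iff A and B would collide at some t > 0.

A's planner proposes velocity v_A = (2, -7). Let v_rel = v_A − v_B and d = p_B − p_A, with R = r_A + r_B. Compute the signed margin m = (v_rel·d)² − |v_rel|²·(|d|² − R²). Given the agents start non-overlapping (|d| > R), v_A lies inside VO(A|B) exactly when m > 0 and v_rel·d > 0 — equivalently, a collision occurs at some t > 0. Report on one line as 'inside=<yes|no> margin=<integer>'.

d = (-11, 4),  |d|² = 137;  R = 3+6 = 9,  c = 137−9² = 56
v_rel = (-6, -1),  |v_rel|² = 37;  v_rel·d = (-6)·(-11) + (-1)·(4) = 62
37·t² − 124·t + 56 = 0  ⇒  m = 62² − 37·56 = 1772
m = 1772 > 0,  v_rel·d = 62 > 0  ⇒  inside

inside=yes margin=1772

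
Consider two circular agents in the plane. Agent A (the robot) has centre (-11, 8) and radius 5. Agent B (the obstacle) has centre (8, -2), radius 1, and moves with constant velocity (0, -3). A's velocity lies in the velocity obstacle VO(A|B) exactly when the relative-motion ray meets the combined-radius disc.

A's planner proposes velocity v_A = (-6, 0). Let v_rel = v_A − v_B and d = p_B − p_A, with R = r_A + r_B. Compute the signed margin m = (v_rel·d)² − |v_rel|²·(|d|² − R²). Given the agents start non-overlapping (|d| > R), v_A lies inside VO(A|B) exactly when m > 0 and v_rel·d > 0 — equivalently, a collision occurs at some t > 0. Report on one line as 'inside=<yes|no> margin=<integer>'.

d = (19, -10),  |d|² = 461;  R = 5+1 = 6,  c = 461−6² = 425
v_rel = (-6, 3),  |v_rel|² = 45;  v_rel·d = (-6)·(19) + (3)·(-10) = -144
45·t² + 288·t + 425 = 0  ⇒  m = (-144)² − 45·425 = 1611
m = 1611 > 0,  v_rel·d = -144 < 0  ⇒  outside

inside=no margin=1611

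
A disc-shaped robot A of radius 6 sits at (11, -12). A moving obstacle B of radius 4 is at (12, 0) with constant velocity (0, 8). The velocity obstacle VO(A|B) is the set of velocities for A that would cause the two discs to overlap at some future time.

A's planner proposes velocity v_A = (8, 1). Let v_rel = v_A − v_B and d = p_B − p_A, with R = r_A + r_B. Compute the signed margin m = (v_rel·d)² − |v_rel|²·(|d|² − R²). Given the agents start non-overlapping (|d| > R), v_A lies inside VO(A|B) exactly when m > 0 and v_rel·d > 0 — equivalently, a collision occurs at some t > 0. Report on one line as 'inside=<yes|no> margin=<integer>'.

d = (1, 12),  |d|² = 145;  R = 6+4 = 10,  c = 145−10² = 45
v_rel = (8, -7),  |v_rel|² = 113;  v_rel·d = (8)·(1) + (-7)·(12) = -76
113·t² + 152·t + 45 = 0  ⇒  m = (-76)² − 113·45 = 691
m = 691 > 0,  v_rel·d = -76 < 0  ⇒  outside

inside=no margin=691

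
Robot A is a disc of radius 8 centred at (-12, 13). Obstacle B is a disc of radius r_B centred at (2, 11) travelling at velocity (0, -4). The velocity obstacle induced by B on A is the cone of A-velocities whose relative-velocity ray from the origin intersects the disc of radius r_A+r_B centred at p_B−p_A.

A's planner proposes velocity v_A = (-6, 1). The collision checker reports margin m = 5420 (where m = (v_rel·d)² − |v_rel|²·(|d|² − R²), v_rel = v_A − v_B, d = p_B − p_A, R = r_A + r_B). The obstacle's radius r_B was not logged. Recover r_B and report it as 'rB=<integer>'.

m = 5420
d = (14, -2);  v_rel = (-6, 5),  |v_rel|² = 61
v_rel×d = (-6)·(-2) − (5)·(14) = -58
since m = R²·61 − (-58)²:  R² = (3364 + 5420) / 61 = 144
R = √144 = 12  ⇒  r_B = 12 − 8 = 4

rB=4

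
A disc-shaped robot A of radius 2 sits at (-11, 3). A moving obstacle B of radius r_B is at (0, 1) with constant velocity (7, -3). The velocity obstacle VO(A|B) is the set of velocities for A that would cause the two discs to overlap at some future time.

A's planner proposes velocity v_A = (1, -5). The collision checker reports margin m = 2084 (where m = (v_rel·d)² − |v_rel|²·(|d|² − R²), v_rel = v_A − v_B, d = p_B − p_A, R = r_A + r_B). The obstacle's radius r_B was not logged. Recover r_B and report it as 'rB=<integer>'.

m = 2084
d = (11, -2);  v_rel = (-6, -2),  |v_rel|² = 40
v_rel×d = (-6)·(-2) − (-2)·(11) = 34
since m = R²·40 − 34²:  R² = (1156 + 2084) / 40 = 81
R = √81 = 9  ⇒  r_B = 9 − 2 = 7

rB=7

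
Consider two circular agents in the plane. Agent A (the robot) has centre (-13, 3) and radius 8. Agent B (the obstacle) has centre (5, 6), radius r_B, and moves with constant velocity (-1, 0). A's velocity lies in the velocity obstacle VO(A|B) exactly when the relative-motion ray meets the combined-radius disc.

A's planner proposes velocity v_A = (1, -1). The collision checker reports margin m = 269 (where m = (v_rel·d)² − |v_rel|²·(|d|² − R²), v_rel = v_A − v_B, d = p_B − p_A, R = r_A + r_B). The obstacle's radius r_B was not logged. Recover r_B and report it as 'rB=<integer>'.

m = 269
d = (18, 3);  v_rel = (2, -1),  |v_rel|² = 5
v_rel×d = (2)·(3) − (-1)·(18) = 24
since m = R²·5 − 24²:  R² = (576 + 269) / 5 = 169
R = √169 = 13  ⇒  r_B = 13 − 8 = 5

rB=5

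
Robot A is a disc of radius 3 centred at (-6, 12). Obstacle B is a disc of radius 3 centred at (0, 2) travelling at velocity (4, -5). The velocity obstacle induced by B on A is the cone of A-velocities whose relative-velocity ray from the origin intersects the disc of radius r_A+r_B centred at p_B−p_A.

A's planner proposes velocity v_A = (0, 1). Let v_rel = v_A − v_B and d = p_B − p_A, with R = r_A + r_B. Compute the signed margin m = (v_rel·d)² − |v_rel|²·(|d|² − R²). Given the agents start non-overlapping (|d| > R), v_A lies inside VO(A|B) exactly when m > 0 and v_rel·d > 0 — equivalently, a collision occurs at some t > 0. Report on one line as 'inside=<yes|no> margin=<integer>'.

d = (6, -10),  |d|² = 136;  R = 3+3 = 6,  c = 136−6² = 100
v_rel = (-4, 6),  |v_rel|² = 52;  v_rel·d = (-4)·(6) + (6)·(-10) = -84
52·t² + 168·t + 100 = 0  ⇒  m = (-84)² − 52·100 = 1856
m = 1856 > 0,  v_rel·d = -84 < 0  ⇒  outside

inside=no margin=1856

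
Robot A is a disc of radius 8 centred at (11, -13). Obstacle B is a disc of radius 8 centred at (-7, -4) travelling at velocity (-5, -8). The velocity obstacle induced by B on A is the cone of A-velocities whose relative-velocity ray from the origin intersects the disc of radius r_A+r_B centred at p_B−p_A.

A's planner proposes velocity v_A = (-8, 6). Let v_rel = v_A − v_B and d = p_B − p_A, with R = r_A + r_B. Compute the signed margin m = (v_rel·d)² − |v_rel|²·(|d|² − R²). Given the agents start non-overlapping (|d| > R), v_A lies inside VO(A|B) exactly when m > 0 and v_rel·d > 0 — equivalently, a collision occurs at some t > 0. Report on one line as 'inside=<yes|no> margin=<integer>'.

d = (-18, 9),  |d|² = 405;  R = 8+8 = 16,  c = 405−16² = 149
v_rel = (-3, 14),  |v_rel|² = 205;  v_rel·d = (-3)·(-18) + (14)·(9) = 180
205·t² − 360·t + 149 = 0  ⇒  m = 180² − 205·149 = 1855
m = 1855 > 0,  v_rel·d = 180 > 0  ⇒  inside

inside=yes margin=1855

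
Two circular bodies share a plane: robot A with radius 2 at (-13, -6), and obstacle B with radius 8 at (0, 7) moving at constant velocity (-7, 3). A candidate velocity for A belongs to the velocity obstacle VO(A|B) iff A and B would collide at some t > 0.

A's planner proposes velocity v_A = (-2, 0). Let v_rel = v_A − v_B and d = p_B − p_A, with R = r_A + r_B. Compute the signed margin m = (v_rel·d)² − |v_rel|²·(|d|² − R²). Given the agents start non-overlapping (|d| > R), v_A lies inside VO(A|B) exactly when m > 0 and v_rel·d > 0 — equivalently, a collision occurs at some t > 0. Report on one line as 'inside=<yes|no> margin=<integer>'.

d = (13, 13),  |d|² = 338;  R = 2+8 = 10,  c = 338−10² = 238
v_rel = (5, -3),  |v_rel|² = 34;  v_rel·d = (5)·(13) + (-3)·(13) = 26
34·t² − 52·t + 238 = 0  ⇒  m = 26² − 34·238 = -7416
m = -7416 < 0,  v_rel·d = 26 > 0  ⇒  outside

inside=no margin=-7416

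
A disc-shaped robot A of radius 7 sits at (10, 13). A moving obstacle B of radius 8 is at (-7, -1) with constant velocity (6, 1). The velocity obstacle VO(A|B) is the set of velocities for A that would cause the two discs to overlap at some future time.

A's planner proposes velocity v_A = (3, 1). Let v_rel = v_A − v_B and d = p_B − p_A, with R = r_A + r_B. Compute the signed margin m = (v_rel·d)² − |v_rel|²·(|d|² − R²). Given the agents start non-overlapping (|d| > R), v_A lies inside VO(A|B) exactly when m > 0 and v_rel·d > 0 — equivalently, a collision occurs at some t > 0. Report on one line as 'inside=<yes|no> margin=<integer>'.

d = (-17, -14),  |d|² = 485;  R = 7+8 = 15,  c = 485−15² = 260
v_rel = (-3, 0),  |v_rel|² = 9;  v_rel·d = (-3)·(-17) + (0)·(-14) = 51
9·t² − 102·t + 260 = 0  ⇒  m = 51² − 9·260 = 261
m = 261 > 0,  v_rel·d = 51 > 0  ⇒  inside

inside=yes margin=261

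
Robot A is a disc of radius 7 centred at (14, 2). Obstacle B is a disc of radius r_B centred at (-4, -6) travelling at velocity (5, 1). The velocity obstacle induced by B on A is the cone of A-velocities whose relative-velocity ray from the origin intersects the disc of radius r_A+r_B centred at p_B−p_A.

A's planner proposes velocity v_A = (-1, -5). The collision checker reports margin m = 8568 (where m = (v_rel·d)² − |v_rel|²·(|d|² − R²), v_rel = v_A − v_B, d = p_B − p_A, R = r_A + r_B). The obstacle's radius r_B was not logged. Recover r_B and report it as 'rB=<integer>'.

m = 8568
d = (-18, -8);  v_rel = (-6, -6),  |v_rel|² = 72
v_rel×d = (-6)·(-8) − (-6)·(-18) = -60
since m = R²·72 − (-60)²:  R² = (3600 + 8568) / 72 = 169
R = √169 = 13  ⇒  r_B = 13 − 7 = 6

rB=6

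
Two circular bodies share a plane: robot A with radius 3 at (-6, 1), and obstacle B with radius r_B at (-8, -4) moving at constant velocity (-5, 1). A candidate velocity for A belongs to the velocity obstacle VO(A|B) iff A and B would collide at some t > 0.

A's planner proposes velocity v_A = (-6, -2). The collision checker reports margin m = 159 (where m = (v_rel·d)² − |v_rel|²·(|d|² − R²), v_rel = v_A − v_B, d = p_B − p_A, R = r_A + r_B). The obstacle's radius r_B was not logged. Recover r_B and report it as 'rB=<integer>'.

m = 159
d = (-2, -5);  v_rel = (-1, -3),  |v_rel|² = 10
v_rel×d = (-1)·(-5) − (-3)·(-2) = -1
since m = R²·10 − (-1)²:  R² = (1 + 159) / 10 = 16
R = √16 = 4  ⇒  r_B = 4 − 3 = 1

rB=1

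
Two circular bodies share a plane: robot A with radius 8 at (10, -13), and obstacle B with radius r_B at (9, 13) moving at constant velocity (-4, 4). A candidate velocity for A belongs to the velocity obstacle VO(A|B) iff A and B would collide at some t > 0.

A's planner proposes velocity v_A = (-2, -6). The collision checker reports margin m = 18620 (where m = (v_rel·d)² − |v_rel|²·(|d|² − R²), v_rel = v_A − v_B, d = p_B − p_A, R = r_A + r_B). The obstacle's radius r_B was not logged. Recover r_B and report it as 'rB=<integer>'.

m = 18620
d = (-1, 26);  v_rel = (2, -10),  |v_rel|² = 104
v_rel×d = (2)·(26) − (-10)·(-1) = 42
since m = R²·104 − 42²:  R² = (1764 + 18620) / 104 = 196
R = √196 = 14  ⇒  r_B = 14 − 8 = 6

rB=6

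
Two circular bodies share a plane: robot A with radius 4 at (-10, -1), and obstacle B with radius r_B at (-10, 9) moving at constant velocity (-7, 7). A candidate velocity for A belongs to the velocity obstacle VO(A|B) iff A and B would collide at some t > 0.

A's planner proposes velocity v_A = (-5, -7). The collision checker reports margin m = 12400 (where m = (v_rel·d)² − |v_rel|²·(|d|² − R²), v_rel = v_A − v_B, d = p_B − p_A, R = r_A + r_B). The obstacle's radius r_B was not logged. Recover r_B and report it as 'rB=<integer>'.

m = 12400
d = (0, 10);  v_rel = (2, -14),  |v_rel|² = 200
v_rel×d = (2)·(10) − (-14)·(0) = 20
since m = R²·200 − 20²:  R² = (400 + 12400) / 200 = 64
R = √64 = 8  ⇒  r_B = 8 − 4 = 4

rB=4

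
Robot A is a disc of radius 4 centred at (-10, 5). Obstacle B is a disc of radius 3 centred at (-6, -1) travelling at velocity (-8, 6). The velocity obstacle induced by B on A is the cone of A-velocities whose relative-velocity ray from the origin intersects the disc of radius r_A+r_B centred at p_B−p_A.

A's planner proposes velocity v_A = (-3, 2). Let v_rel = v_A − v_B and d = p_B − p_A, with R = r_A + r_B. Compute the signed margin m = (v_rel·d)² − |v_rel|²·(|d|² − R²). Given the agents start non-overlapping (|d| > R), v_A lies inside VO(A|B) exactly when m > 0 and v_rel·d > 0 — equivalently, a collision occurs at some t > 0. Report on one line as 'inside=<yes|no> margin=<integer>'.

d = (4, -6),  |d|² = 52;  R = 4+3 = 7,  c = 52−7² = 3
v_rel = (5, -4),  |v_rel|² = 41;  v_rel·d = (5)·(4) + (-4)·(-6) = 44
41·t² − 88·t + 3 = 0  ⇒  m = 44² − 41·3 = 1813
m = 1813 > 0,  v_rel·d = 44 > 0  ⇒  inside

inside=yes margin=1813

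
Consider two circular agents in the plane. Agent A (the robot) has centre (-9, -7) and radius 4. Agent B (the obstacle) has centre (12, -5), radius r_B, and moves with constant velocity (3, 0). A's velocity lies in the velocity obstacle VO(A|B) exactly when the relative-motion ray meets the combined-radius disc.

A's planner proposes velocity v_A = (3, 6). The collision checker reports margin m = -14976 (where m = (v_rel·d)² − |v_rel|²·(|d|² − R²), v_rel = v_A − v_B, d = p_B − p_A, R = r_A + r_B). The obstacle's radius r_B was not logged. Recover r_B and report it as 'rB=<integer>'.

m = -14976
d = (21, 2);  v_rel = (0, 6),  |v_rel|² = 36
v_rel×d = (0)·(2) − (6)·(21) = -126
since m = R²·36 − (-126)²:  R² = (15876 + -14976) / 36 = 25
R = √25 = 5  ⇒  r_B = 5 − 4 = 1

rB=1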